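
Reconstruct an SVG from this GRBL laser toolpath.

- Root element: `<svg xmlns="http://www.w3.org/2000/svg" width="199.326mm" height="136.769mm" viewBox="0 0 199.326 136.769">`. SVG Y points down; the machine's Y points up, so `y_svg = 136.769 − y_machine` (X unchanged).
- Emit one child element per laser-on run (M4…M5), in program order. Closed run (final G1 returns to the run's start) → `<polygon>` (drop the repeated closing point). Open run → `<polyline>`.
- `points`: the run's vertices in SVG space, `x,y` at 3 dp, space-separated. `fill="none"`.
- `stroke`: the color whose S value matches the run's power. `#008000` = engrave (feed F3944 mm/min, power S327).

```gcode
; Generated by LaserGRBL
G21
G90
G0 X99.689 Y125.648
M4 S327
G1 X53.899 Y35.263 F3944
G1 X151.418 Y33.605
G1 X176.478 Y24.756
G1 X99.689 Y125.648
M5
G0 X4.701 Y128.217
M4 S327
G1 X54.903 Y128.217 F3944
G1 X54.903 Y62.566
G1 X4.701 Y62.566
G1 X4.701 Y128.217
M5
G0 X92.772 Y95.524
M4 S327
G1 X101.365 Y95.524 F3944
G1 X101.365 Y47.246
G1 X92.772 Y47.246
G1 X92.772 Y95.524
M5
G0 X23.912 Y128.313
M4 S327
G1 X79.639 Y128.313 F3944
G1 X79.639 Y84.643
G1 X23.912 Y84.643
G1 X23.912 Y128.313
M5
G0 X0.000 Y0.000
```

<svg xmlns="http://www.w3.org/2000/svg" width="199.326mm" height="136.769mm" viewBox="0 0 199.326 136.769">
  <polygon points="99.689,11.121 53.899,101.506 151.418,103.164 176.478,112.013" fill="none" stroke="#008000"/>
  <polygon points="4.701,8.552 54.903,8.552 54.903,74.203 4.701,74.203" fill="none" stroke="#008000"/>
  <polygon points="92.772,41.245 101.365,41.245 101.365,89.523 92.772,89.523" fill="none" stroke="#008000"/>
  <polygon points="23.912,8.456 79.639,8.456 79.639,52.126 23.912,52.126" fill="none" stroke="#008000"/>
</svg>

Machine Y-up, SVG Y-down with viewBox height 136.769, so y_svg = 136.769 − y_machine; X carries over. Every run uses S327, so all elements get stroke `#008000` (engrave).

Run 1: The run returns to its start, so emit a `<polygon>` with points (Y-flipped): 99.689,11.121 53.899,101.506 151.418,103.164 176.478,112.013.

Run 2: The run returns to its start, so emit a `<polygon>` with points (Y-flipped): 4.701,8.552 54.903,8.552 54.903,74.203 4.701,74.203.

Run 3: The run returns to its start, so emit a `<polygon>` with points (Y-flipped): 92.772,41.245 101.365,41.245 101.365,89.523 92.772,89.523.

Run 4: The run returns to its start, so emit a `<polygon>` with points (Y-flipped): 23.912,8.456 79.639,8.456 79.639,52.126 23.912,52.126.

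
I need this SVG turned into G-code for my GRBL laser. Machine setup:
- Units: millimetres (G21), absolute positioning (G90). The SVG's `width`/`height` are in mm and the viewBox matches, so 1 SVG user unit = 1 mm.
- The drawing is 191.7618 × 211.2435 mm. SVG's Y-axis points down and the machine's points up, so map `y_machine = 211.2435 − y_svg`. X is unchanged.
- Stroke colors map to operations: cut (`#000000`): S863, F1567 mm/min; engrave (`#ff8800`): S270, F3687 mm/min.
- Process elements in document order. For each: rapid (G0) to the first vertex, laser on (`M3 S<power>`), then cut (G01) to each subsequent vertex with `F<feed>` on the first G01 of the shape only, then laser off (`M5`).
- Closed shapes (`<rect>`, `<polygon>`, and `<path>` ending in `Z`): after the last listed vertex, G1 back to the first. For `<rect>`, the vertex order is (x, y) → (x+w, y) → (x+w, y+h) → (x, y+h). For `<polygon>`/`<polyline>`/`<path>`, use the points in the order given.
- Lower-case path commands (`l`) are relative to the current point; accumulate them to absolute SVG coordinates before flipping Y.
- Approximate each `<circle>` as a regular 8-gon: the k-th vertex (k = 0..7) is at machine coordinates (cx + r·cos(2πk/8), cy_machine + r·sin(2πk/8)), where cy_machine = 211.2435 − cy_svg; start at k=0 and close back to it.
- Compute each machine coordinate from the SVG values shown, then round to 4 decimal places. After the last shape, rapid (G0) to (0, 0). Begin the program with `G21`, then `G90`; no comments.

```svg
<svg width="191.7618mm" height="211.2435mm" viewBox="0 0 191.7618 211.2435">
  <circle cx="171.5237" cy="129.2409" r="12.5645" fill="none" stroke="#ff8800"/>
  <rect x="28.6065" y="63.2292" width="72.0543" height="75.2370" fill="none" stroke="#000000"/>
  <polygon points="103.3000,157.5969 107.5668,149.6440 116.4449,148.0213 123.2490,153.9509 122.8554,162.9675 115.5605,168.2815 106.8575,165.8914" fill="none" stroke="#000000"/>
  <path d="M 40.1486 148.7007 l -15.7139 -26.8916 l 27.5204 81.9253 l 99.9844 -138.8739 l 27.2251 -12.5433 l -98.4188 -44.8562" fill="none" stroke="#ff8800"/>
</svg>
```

1 u = 1 mm; y_m = 211.2435 − y.

[1] `<circle>` circle, #ff8800→engrave S270 F3687: (184.0882,82.0026) → (180.4081,90.8870) → (171.5237,94.5671) → (162.6393,90.8870) → (158.9592,82.0026) → (162.6393,73.1182) → (171.5237,69.4381) → (180.4081,73.1182) → (184.0882,82.0026) (closed)

[2] `<rect>` rectangle, #000000→cut S863 F1567: (28.6065,148.0143) → (100.6608,148.0143) → (100.6608,72.7773) → (28.6065,72.7773) → (28.6065,148.0143) (closed)

[3] `<polygon>` regular polygon, #000000→cut S863 F1567: (103.3000,53.6466) → (107.5668,61.5995) → (116.4449,63.2222) → (123.2490,57.2926) → (122.8554,48.2760) → (115.5605,42.9620) → (106.8575,45.3521) → (103.3000,53.6466) (closed)

[4] `<path>` open polyline, #ff8800→engrave S270 F3687: (40.1486,62.5428) → (24.4347,89.4344) → (51.9551,7.5091) → (151.9395,146.3830) → (179.1646,158.9263) → (80.7458,203.7825)

G21
G90
G0 X184.0882 Y82.0026
M3 S270
G01 X180.4081 Y90.8870 F3687
G01 X171.5237 Y94.5671
G01 X162.6393 Y90.8870
G01 X158.9592 Y82.0026
G01 X162.6393 Y73.1182
G01 X171.5237 Y69.4381
G01 X180.4081 Y73.1182
G01 X184.0882 Y82.0026
M5
G0 X28.6065 Y148.0143
M3 S863
G01 X100.6608 Y148.0143 F1567
G01 X100.6608 Y72.7773
G01 X28.6065 Y72.7773
G01 X28.6065 Y148.0143
M5
G0 X103.3000 Y53.6466
M3 S863
G01 X107.5668 Y61.5995 F1567
G01 X116.4449 Y63.2222
G01 X123.2490 Y57.2926
G01 X122.8554 Y48.2760
G01 X115.5605 Y42.9620
G01 X106.8575 Y45.3521
G01 X103.3000 Y53.6466
M5
G0 X40.1486 Y62.5428
M3 S270
G01 X24.4347 Y89.4344 F3687
G01 X51.9551 Y7.5091
G01 X151.9395 Y146.3830
G01 X179.1646 Y158.9263
G01 X80.7458 Y203.7825
M5
G0 X0.0000 Y0.0000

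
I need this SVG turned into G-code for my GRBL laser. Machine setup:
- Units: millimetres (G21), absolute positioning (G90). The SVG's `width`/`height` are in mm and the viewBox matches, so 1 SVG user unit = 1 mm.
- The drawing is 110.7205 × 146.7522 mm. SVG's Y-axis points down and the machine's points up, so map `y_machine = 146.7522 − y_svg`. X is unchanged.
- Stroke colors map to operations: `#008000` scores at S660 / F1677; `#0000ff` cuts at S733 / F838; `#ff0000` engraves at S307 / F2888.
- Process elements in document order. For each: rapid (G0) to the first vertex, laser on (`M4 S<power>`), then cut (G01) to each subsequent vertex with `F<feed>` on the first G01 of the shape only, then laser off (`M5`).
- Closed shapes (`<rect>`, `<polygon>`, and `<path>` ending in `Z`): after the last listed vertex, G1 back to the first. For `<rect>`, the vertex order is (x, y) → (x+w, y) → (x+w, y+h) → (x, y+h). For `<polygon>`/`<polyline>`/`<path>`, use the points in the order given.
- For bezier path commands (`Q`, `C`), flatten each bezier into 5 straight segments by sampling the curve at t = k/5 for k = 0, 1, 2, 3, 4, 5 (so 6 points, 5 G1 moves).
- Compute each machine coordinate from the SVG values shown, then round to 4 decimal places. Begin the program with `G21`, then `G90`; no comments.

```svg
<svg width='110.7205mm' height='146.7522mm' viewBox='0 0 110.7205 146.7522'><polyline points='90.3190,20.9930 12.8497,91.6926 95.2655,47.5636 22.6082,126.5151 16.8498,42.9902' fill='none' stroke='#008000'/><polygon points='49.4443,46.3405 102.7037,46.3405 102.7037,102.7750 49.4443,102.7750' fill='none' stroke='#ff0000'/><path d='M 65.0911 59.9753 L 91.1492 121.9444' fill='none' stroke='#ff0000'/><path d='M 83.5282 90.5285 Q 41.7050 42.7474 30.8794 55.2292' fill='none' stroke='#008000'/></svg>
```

G21
G90
G0 X90.3190 Y125.7592
M4 S660
G01 X12.8497 Y55.0596 F1677
G01 X95.2655 Y99.1886
G01 X22.6082 Y20.2371
G01 X16.8498 Y103.7620
M5
G0 X49.4443 Y100.4117
M4 S307
G01 X102.7037 Y100.4117 F2888
G01 X102.7037 Y43.9772
G01 X49.4443 Y43.9772
G01 X49.4443 Y100.4117
M5
G0 X65.0911 Y86.7769
M4 S307
G01 X91.1492 Y24.8078 F2888
M5
G0 X83.5282 Y56.2237
M4 S660
G01 X68.0388 Y72.9256 F1677
G01 X55.0293 Y84.8065
G01 X44.4995 Y91.8664
G01 X36.4495 Y94.1052
G01 X30.8794 Y91.5230
M5

viewBox `0 0 110.7205 146.7522` with mm width/height → 1 unit = 1 mm. Flip: y_m = 146.7522 − y_svg.

**Shape 1** — `<polyline>` open polyline, stroke `#008000` → score (S660, F1677). Machine vertices: (90.3190,125.7592) → (12.8497,55.0596) → (95.2655,99.1886) → (22.6082,20.2371) → (16.8498,103.7620). Open path.

**Shape 2** — `<polygon>` rectangle, stroke `#ff0000` → engrave (S307, F2888). Machine vertices: (49.4443,100.4117) → (102.7037,100.4117) → (102.7037,43.9772) → (49.4443,43.9772) → (49.4443,100.4117). Closed: final G1 returns to the first vertex.

**Shape 3** — `<path>` line segment, stroke `#ff0000` → engrave (S307, F2888). Machine vertices: (65.0911,86.7769) → (91.1492,24.8078). Open path.

**Shape 4** — `<path>` quadratic bezier, stroke `#008000` → score (S660, F1677). Control points (SVG): P0=(83.5282,90.5285), P1=(41.7050,42.7474), P2=(30.8794,55.2292); sampled at t=k/5. Machine vertices: (83.5282,56.2237) → (68.0388,72.9256) → (55.0293,84.8065) → (44.4995,91.8664) → (36.4495,94.1052) → (30.8794,91.5230). Open path.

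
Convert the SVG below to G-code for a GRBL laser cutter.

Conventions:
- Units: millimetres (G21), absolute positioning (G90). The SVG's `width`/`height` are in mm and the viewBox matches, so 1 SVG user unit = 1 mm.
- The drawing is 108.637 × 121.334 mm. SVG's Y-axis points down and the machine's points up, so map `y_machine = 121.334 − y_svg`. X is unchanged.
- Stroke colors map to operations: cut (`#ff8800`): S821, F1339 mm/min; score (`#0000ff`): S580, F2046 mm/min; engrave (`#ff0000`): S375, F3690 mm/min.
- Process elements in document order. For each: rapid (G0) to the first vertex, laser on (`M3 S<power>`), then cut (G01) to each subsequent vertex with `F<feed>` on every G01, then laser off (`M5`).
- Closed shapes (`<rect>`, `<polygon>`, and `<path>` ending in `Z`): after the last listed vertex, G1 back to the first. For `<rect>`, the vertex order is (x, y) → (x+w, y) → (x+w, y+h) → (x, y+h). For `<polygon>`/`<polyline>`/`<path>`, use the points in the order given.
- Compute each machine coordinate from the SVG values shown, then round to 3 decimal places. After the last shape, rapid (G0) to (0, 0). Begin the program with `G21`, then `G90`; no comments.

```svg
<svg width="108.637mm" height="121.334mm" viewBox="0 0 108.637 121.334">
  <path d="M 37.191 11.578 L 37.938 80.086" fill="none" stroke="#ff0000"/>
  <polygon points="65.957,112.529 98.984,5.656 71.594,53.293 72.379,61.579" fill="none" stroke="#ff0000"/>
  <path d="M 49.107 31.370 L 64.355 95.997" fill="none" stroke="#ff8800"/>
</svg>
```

Since the viewBox matches the mm dimensions, user units are millimetres directly. The only transform is the Y-flip y_m = 121.334 − y_svg.

Shape 1 is a line segment drawn with `<path>`. Its stroke #ff0000 means engrave at S375, F3690. After flipping Y the toolpath is (37.191,109.756) → (37.938,41.248).

Shape 2 is a closed polygon drawn with `<polygon>`. Its stroke #ff0000 means engrave at S375, F3690. After flipping Y the toolpath is (65.957,8.805) → (98.984,115.678) → (71.594,68.041) → (72.379,59.755) → (65.957,8.805), returning to the start.

Shape 3 is a line segment drawn with `<path>`. Its stroke #ff8800 means cut at S821, F1339. After flipping Y the toolpath is (49.107,89.964) → (64.355,25.337).

G21
G90
G0 X37.191 Y109.756
M3 S375
G01 X37.938 Y41.248 F3690
M5
G0 X65.957 Y8.805
M3 S375
G01 X98.984 Y115.678 F3690
G01 X71.594 Y68.041 F3690
G01 X72.379 Y59.755 F3690
G01 X65.957 Y8.805 F3690
M5
G0 X49.107 Y89.964
M3 S821
G01 X64.355 Y25.337 F1339
M5
G0 X0.000 Y0.000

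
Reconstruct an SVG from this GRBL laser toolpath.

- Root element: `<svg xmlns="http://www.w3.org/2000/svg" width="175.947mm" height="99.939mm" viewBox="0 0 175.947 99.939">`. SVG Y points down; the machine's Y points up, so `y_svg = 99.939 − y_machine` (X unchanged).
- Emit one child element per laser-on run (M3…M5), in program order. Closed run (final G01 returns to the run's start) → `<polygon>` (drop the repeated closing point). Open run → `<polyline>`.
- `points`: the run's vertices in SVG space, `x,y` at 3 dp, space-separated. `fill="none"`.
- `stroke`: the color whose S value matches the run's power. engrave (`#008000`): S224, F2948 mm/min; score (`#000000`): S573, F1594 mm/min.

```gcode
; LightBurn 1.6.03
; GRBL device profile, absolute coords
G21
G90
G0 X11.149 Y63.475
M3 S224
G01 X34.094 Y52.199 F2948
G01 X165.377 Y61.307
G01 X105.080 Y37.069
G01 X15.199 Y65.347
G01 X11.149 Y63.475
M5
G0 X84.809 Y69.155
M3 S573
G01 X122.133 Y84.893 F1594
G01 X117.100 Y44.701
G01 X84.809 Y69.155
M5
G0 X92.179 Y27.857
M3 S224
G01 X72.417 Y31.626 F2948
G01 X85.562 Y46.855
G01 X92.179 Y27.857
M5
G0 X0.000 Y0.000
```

<svg xmlns="http://www.w3.org/2000/svg" width="175.947mm" height="99.939mm" viewBox="0 0 175.947 99.939">
  <polygon points="11.149,36.464 34.094,47.740 165.377,38.632 105.080,62.870 15.199,34.592" fill="none" stroke="#008000"/>
  <polygon points="84.809,30.784 122.133,15.046 117.100,55.238" fill="none" stroke="#000000"/>
  <polygon points="92.179,72.082 72.417,68.313 85.562,53.084" fill="none" stroke="#008000"/>
</svg>

Machine Y-up, SVG Y-down with viewBox height 99.939, so y_svg = 99.939 − y_machine; X carries over.

Run 1: power S224 maps to stroke `#008000` (engrave). The run returns to its start, so emit a `<polygon>` with points (Y-flipped): 11.149,36.464 34.094,47.740 165.377,38.632 105.080,62.870 15.199,34.592.

Run 2: S573 ⇒ score layer `#000000`. The run returns to its start, so emit a `<polygon>` with points (Y-flipped): 84.809,30.784 122.133,15.046 117.100,55.238.

Run 3: S224 ⇒ engrave layer `#008000`. The run returns to its start, so emit a `<polygon>` with points (Y-flipped): 92.179,72.082 72.417,68.313 85.562,53.084.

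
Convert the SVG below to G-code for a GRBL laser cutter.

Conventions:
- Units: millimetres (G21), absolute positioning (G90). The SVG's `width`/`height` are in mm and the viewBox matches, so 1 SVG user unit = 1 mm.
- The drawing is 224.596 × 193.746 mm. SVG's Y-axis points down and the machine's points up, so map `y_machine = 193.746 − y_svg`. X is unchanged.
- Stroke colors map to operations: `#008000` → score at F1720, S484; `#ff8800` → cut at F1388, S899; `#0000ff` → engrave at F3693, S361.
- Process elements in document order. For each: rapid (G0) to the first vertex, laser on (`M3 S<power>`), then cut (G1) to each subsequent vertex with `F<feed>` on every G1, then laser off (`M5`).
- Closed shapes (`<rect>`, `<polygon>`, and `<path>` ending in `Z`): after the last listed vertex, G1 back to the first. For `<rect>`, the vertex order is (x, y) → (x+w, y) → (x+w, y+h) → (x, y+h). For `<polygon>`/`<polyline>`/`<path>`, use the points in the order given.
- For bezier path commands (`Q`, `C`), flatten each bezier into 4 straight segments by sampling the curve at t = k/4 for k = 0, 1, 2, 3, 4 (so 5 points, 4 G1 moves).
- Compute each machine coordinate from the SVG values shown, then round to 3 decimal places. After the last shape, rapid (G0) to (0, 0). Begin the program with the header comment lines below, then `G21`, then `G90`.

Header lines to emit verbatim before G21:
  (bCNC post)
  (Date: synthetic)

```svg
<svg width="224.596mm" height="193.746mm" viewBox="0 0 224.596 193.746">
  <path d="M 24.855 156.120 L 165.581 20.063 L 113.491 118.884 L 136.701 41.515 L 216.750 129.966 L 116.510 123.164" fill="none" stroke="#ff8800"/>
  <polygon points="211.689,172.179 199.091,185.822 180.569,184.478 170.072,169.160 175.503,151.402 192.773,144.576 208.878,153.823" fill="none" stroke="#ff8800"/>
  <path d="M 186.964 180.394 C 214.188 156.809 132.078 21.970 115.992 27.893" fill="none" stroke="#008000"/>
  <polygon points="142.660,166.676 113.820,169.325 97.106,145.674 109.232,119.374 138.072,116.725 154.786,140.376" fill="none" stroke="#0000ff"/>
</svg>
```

viewBox `0 0 224.596 193.746` with mm width/height → 1 unit = 1 mm. Flip: y_m = 193.746 − y_svg.

**Shape 1** — `<path>` open polyline, stroke `#ff8800` → cut (S899, F1388). Machine vertices: (24.855,37.626) → (165.581,173.683) → (113.491,74.862) → (136.701,152.231) → (216.750,63.780) → (116.510,70.582). Open path.

**Shape 2** — `<polygon>` regular polygon, stroke `#ff8800` → cut (S899, F1388). Machine vertices: (211.689,21.567) → (199.091,7.924) → (180.569,9.268) → (170.072,24.586) → (175.503,42.344) → (192.773,49.170) → (208.878,39.923) → (211.689,21.567). Closed: final G1 returns to the first vertex.

**Shape 3** — `<path>` cubic bezier, stroke `#008000` → score (S484, F1720). Control points (SVG): P0=(186.964,180.394), P1=(214.188,156.809), P2=(132.078,21.970), P3=(115.992,27.893); sampled at t=k/4. Machine vertices: (186.964,13.352) → (189.622,47.963) → (167.719,100.668) → (137.696,147.840) → (115.992,165.853). Open path.

**Shape 4** — `<polygon>` regular polygon, stroke `#0000ff` → engrave (S361, F3693). Machine vertices: (142.660,27.070) → (113.820,24.421) → (97.106,48.072) → (109.232,74.372) → (138.072,77.021) → (154.786,53.370) → (142.660,27.070). Closed: final G1 returns to the first vertex.

(bCNC post)
(Date: synthetic)
G21
G90
G0 X24.855 Y37.626
M3 S899
G1 X165.581 Y173.683 F1388
G1 X113.491 Y74.862 F1388
G1 X136.701 Y152.231 F1388
G1 X216.750 Y63.780 F1388
G1 X116.510 Y70.582 F1388
M5
G0 X211.689 Y21.567
M3 S899
G1 X199.091 Y7.924 F1388
G1 X180.569 Y9.268 F1388
G1 X170.072 Y24.586 F1388
G1 X175.503 Y42.344 F1388
G1 X192.773 Y49.170 F1388
G1 X208.878 Y39.923 F1388
G1 X211.689 Y21.567 F1388
M5
G0 X186.964 Y13.352
M3 S484
G1 X189.622 Y47.963 F1720
G1 X167.719 Y100.668 F1720
G1 X137.696 Y147.840 F1720
G1 X115.992 Y165.853 F1720
M5
G0 X142.660 Y27.070
M3 S361
G1 X113.820 Y24.421 F3693
G1 X97.106 Y48.072 F3693
G1 X109.232 Y74.372 F3693
G1 X138.072 Y77.021 F3693
G1 X154.786 Y53.370 F3693
G1 X142.660 Y27.070 F3693
M5
G0 X0.000 Y0.000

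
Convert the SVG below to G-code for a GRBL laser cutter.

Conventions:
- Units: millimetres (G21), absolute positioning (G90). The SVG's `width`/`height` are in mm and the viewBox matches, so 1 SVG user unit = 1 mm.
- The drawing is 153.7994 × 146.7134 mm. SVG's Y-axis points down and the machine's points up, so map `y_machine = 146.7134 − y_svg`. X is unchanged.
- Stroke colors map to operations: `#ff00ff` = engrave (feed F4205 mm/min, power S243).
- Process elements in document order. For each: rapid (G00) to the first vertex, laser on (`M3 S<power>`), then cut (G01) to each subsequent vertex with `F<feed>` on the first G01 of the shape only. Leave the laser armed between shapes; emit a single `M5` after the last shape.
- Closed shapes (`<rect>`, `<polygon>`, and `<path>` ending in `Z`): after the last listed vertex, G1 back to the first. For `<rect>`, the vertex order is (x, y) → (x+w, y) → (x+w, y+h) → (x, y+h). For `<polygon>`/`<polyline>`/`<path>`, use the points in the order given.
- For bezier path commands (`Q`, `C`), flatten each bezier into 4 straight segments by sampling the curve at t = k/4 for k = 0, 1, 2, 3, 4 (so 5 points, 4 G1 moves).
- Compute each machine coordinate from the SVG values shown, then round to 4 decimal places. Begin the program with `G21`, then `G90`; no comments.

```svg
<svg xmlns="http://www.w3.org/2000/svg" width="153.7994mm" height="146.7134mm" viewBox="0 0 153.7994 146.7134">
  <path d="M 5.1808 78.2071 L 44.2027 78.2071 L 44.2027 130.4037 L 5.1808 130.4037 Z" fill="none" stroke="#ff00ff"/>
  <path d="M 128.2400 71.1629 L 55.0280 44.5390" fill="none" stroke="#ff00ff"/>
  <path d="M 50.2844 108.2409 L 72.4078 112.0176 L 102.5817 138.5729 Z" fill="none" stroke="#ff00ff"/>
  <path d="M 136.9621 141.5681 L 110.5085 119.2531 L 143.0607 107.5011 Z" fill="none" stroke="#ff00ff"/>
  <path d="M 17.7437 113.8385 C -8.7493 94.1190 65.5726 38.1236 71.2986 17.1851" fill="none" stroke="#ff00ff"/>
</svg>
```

G21
G90
G00 X5.1808 Y68.5063
M3 S243
G01 X44.2027 Y68.5063 F4205
G01 X44.2027 Y16.3097
G01 X5.1808 Y16.3097
G01 X5.1808 Y68.5063
G00 X128.2400 Y75.5505
M3 S243
G01 X55.0280 Y102.1744 F4205
G00 X50.2844 Y38.4725
M3 S243
G01 X72.4078 Y34.6958 F4205
G01 X102.5817 Y8.1405
G01 X50.2844 Y38.4725
G00 X136.9621 Y5.1453
M3 S243
G01 X110.5085 Y27.4603 F4205
G01 X143.0607 Y39.2123
G01 X136.9621 Y5.1453
G00 X17.7437 Y32.8749
M3 S243
G01 X14.1297 Y53.3517 F4205
G01 X32.4390 Y80.7445
G01 X56.7894 Y108.3658
G01 X71.2986 Y129.5283
M5

viewBox `0 0 153.7994 146.7134` with mm width/height → 1 unit = 1 mm. Flip: y_m = 146.7134 − y_svg.

**Shape 1** — `<path>` rectangle, stroke `#ff00ff` → engrave (S243, F4205). Machine vertices: (5.1808,68.5063) → (44.2027,68.5063) → (44.2027,16.3097) → (5.1808,16.3097) → (5.1808,68.5063). Closed: final G1 returns to the first vertex.

**Shape 2** — `<path>` line segment, stroke `#ff00ff` → engrave (S243, F4205). Machine vertices: (128.2400,75.5505) → (55.0280,102.1744). Open path.

**Shape 3** — `<path>` closed polygon, stroke `#ff00ff` → engrave (S243, F4205). Machine vertices: (50.2844,38.4725) → (72.4078,34.6958) → (102.5817,8.1405) → (50.2844,38.4725). Closed: final G1 returns to the first vertex.

**Shape 4** — `<path>` regular polygon, stroke `#ff00ff` → engrave (S243, F4205). Machine vertices: (136.9621,5.1453) → (110.5085,27.4603) → (143.0607,39.2123) → (136.9621,5.1453). Closed: final G1 returns to the first vertex.

**Shape 5** — `<path>` cubic bezier, stroke `#ff00ff` → engrave (S243, F4205). Control points (SVG): P0=(17.7437,113.8385), P1=(-8.7493,94.1190), P2=(65.5726,38.1236), P3=(71.2986,17.1851); sampled at t=k/4. Machine vertices: (17.7437,32.8749) → (14.1297,53.3517) → (32.4390,80.7445) → (56.7894,108.3658) → (71.2986,129.5283). Open path.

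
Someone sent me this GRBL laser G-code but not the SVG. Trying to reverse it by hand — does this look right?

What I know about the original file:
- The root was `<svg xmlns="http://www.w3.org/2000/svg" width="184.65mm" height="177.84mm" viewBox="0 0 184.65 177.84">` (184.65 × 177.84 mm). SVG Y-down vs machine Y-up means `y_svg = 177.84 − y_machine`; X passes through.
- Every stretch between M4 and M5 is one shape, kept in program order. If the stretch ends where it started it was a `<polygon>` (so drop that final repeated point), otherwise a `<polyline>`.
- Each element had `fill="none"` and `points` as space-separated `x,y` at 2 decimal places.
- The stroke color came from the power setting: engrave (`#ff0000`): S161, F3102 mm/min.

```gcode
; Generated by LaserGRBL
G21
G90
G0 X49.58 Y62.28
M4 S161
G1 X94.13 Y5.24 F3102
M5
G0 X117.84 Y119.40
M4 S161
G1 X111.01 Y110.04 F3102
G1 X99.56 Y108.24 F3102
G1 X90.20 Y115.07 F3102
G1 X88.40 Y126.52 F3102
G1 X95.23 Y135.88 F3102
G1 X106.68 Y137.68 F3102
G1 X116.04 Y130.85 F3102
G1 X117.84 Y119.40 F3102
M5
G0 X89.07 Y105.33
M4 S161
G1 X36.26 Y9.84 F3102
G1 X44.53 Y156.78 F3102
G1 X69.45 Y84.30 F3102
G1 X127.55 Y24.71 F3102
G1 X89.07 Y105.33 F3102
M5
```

<svg xmlns="http://www.w3.org/2000/svg" width="184.65mm" height="177.84mm" viewBox="0 0 184.65 177.84">
  <polyline points="49.58,115.56 94.13,172.60" fill="none" stroke="#ff0000"/>
  <polygon points="117.84,58.44 111.01,67.80 99.56,69.60 90.20,62.77 88.40,51.32 95.23,41.96 106.68,40.16 116.04,46.99" fill="none" stroke="#ff0000"/>
  <polygon points="89.07,72.51 36.26,168.00 44.53,21.06 69.45,93.54 127.55,153.13" fill="none" stroke="#ff0000"/>
</svg>

Each laser-on run becomes one SVG element. Flip Y back into SVG space with y_svg = 177.84 − y_machine. Every run uses S161, so all elements get stroke `#ff0000` (engrave).

Run 1: The run is open, so emit a `<polyline>` with points (Y-flipped): 49.58,115.56 94.13,172.60.

Run 2: The run returns to its start, so emit a `<polygon>` with points (Y-flipped): 117.84,58.44 111.01,67.80 99.56,69.60 90.20,62.77 88.40,51.32 95.23,41.96 106.68,40.16 116.04,46.99.

Run 3: The run returns to its start, so emit a `<polygon>` with points (Y-flipped): 89.07,72.51 36.26,168.00 44.53,21.06 69.45,93.54 127.55,153.13.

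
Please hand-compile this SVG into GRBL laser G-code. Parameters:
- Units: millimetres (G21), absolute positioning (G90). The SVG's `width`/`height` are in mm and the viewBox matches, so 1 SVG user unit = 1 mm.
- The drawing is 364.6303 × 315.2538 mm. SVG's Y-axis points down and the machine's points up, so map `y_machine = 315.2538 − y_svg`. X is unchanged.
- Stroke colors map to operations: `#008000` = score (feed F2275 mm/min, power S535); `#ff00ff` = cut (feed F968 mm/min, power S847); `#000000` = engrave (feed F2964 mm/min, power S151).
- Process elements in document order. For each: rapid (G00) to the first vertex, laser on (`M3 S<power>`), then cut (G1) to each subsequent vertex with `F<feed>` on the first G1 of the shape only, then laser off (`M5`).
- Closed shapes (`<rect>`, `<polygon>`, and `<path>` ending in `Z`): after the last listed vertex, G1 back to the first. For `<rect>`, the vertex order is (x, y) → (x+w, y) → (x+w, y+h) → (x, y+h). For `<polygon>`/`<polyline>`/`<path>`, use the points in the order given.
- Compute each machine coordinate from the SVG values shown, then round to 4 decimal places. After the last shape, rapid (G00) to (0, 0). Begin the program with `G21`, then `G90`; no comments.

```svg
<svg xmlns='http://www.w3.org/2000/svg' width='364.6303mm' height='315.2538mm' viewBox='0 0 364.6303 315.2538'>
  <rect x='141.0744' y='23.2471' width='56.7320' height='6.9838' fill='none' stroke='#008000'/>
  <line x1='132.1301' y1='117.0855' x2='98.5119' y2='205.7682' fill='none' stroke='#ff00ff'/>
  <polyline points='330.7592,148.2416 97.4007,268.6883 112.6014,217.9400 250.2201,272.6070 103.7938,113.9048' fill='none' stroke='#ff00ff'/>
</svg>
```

viewBox `0 0 364.6303 315.2538` with mm width/height → 1 unit = 1 mm. Flip: y_m = 315.2538 − y_svg.

**Shape 1** — `<rect>` rectangle, stroke `#008000` → score (S535, F2275). Machine vertices: (141.0744,292.0067) → (197.8064,292.0067) → (197.8064,285.0229) → (141.0744,285.0229) → (141.0744,292.0067). Closed: final G1 returns to the first vertex.

**Shape 2** — `<line>` line segment, stroke `#ff00ff` → cut (S847, F968). Machine vertices: (132.1301,198.1683) → (98.5119,109.4856). Open path.

**Shape 3** — `<polyline>` open polyline, stroke `#ff00ff` → cut (S847, F968). Machine vertices: (330.7592,167.0122) → (97.4007,46.5655) → (112.6014,97.3138) → (250.2201,42.6468) → (103.7938,201.3490). Open path.

G21
G90
G00 X141.0744 Y292.0067
M3 S535
G1 X197.8064 Y292.0067 F2275
G1 X197.8064 Y285.0229
G1 X141.0744 Y285.0229
G1 X141.0744 Y292.0067
M5
G00 X132.1301 Y198.1683
M3 S847
G1 X98.5119 Y109.4856 F968
M5
G00 X330.7592 Y167.0122
M3 S847
G1 X97.4007 Y46.5655 F968
G1 X112.6014 Y97.3138
G1 X250.2201 Y42.6468
G1 X103.7938 Y201.3490
M5
G00 X0.0000 Y0.0000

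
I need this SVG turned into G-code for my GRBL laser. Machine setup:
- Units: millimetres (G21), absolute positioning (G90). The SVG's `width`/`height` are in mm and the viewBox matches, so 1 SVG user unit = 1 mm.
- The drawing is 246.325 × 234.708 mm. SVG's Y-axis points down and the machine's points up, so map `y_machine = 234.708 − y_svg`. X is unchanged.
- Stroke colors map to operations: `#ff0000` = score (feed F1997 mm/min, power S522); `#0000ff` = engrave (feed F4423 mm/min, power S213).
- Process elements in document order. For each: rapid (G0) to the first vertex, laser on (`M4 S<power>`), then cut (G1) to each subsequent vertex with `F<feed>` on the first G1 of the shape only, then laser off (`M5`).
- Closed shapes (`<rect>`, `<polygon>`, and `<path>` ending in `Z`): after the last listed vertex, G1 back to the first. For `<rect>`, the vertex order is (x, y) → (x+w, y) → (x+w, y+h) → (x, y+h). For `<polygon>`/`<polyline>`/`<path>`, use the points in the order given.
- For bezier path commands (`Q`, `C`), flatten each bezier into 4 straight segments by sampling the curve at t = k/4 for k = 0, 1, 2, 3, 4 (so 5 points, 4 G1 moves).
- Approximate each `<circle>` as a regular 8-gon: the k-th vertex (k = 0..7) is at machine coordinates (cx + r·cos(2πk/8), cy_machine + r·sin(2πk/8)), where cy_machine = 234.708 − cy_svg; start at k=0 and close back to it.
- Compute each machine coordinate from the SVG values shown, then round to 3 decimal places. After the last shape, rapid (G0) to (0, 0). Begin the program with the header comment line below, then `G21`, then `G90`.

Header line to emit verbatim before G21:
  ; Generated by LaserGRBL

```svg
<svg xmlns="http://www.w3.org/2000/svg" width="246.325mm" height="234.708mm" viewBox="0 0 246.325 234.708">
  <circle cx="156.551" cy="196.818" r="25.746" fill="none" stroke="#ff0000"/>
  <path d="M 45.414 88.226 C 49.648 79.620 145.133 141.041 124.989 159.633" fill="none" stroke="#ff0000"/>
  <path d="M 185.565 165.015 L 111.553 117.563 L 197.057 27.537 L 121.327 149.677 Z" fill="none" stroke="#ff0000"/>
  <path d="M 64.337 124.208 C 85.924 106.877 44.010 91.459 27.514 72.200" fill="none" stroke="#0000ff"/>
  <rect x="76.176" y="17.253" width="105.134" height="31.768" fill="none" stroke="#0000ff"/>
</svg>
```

1 u = 1 mm; y_m = 234.708 − y.

[1] `<circle>` circle, #ff0000→score S522 F1997: (182.297,37.890) → (174.756,56.095) → (156.551,63.636) → (138.346,56.095) → (130.805,37.890) → (138.346,19.685) → (156.551,12.144) → (174.756,19.685) → (182.297,37.890) (closed)

[2] `<path>` cubic bezier, #ff0000→score S522 F1997: (45.414,146.482) → (62.467,141.570) → (94.343,120.978) → (121.649,95.286) → (124.989,75.075)

[3] `<path>` closed polygon, #ff0000→score S522 F1997: (185.565,69.693) → (111.553,117.145) → (197.057,207.171) → (121.327,85.031) → (185.565,69.693) (closed)

[4] `<path>` cubic bezier, #0000ff→engrave S213 F4423: (64.337,110.500) → (70.010,123.229) → (60.207,135.781) → (43.263,148.694) → (27.514,162.508)

[5] `<rect>` rectangle, #0000ff→engrave S213 F4423: (76.176,217.455) → (181.310,217.455) → (181.310,185.687) → (76.176,185.687) → (76.176,217.455) (closed)

; Generated by LaserGRBL
G21
G90
G0 X182.297 Y37.890
M4 S522
G1 X174.756 Y56.095 F1997
G1 X156.551 Y63.636
G1 X138.346 Y56.095
G1 X130.805 Y37.890
G1 X138.346 Y19.685
G1 X156.551 Y12.144
G1 X174.756 Y19.685
G1 X182.297 Y37.890
M5
G0 X45.414 Y146.482
M4 S522
G1 X62.467 Y141.570 F1997
G1 X94.343 Y120.978
G1 X121.649 Y95.286
G1 X124.989 Y75.075
M5
G0 X185.565 Y69.693
M4 S522
G1 X111.553 Y117.145 F1997
G1 X197.057 Y207.171
G1 X121.327 Y85.031
G1 X185.565 Y69.693
M5
G0 X64.337 Y110.500
M4 S213
G1 X70.010 Y123.229 F4423
G1 X60.207 Y135.781
G1 X43.263 Y148.694
G1 X27.514 Y162.508
M5
G0 X76.176 Y217.455
M4 S213
G1 X181.310 Y217.455 F4423
G1 X181.310 Y185.687
G1 X76.176 Y185.687
G1 X76.176 Y217.455
M5
G0 X0.000 Y0.000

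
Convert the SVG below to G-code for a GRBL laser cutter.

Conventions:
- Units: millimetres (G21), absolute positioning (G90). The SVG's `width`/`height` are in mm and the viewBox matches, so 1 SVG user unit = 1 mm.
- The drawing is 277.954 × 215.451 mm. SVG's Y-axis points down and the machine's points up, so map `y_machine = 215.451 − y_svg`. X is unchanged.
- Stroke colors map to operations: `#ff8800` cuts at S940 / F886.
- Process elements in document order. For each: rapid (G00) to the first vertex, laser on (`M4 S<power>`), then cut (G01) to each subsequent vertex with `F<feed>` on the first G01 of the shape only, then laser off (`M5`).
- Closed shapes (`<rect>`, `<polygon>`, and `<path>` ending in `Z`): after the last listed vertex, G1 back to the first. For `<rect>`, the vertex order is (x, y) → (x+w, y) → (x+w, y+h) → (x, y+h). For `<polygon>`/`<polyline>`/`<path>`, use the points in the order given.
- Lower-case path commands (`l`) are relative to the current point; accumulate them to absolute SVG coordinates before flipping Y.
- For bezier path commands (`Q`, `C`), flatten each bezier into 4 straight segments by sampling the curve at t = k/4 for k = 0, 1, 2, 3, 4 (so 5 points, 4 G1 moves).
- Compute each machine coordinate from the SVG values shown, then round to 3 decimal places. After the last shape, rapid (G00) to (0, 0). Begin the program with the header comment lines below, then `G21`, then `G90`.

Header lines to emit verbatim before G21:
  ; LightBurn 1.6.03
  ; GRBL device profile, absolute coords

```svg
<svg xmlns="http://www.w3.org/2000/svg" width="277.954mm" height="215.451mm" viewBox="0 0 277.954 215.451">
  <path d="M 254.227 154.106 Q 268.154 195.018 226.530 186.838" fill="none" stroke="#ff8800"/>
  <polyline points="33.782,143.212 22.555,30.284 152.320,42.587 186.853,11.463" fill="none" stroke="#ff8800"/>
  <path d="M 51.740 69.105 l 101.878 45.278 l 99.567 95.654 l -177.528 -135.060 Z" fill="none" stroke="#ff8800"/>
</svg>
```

; LightBurn 1.6.03
; GRBL device profile, absolute coords
G21
G90
G00 X254.227 Y61.345
M4 S940
G01 X257.719 Y43.957 F886
G01 X254.266 Y32.706
G01 X243.870 Y27.591
G01 X226.530 Y28.613
M5
G00 X33.782 Y72.239
M4 S940
G01 X22.555 Y185.167 F886
G01 X152.320 Y172.864
G01 X186.853 Y203.988
M5
G00 X51.740 Y146.346
M4 S940
G01 X153.618 Y101.068 F886
G01 X253.185 Y5.414
G01 X75.657 Y140.474
G01 X51.740 Y146.346
M5
G00 X0.000 Y0.000

Since the viewBox matches the mm dimensions, user units are millimetres directly. The only transform is the Y-flip y_m = 215.451 − y_svg.

Shape 1 is a quadratic bezier drawn with `<path>`. Its stroke #ff8800 means cut at S940, F886. After flipping Y the toolpath is (254.227,61.345) → (257.719,43.957) → (254.266,32.706) → (243.870,27.591) → (226.530,28.613).

Shape 2 is a open polyline drawn with `<polyline>`. Its stroke #ff8800 means cut at S940, F886. After flipping Y the toolpath is (33.782,72.239) → (22.555,185.167) → (152.320,172.864) → (186.853,203.988).

Shape 3 is a closed polygon drawn with `<path>`. Its stroke #ff8800 means cut at S940, F886. After flipping Y the toolpath is (51.740,146.346) → (153.618,101.068) → (253.185,5.414) → (75.657,140.474) → (51.740,146.346), returning to the start.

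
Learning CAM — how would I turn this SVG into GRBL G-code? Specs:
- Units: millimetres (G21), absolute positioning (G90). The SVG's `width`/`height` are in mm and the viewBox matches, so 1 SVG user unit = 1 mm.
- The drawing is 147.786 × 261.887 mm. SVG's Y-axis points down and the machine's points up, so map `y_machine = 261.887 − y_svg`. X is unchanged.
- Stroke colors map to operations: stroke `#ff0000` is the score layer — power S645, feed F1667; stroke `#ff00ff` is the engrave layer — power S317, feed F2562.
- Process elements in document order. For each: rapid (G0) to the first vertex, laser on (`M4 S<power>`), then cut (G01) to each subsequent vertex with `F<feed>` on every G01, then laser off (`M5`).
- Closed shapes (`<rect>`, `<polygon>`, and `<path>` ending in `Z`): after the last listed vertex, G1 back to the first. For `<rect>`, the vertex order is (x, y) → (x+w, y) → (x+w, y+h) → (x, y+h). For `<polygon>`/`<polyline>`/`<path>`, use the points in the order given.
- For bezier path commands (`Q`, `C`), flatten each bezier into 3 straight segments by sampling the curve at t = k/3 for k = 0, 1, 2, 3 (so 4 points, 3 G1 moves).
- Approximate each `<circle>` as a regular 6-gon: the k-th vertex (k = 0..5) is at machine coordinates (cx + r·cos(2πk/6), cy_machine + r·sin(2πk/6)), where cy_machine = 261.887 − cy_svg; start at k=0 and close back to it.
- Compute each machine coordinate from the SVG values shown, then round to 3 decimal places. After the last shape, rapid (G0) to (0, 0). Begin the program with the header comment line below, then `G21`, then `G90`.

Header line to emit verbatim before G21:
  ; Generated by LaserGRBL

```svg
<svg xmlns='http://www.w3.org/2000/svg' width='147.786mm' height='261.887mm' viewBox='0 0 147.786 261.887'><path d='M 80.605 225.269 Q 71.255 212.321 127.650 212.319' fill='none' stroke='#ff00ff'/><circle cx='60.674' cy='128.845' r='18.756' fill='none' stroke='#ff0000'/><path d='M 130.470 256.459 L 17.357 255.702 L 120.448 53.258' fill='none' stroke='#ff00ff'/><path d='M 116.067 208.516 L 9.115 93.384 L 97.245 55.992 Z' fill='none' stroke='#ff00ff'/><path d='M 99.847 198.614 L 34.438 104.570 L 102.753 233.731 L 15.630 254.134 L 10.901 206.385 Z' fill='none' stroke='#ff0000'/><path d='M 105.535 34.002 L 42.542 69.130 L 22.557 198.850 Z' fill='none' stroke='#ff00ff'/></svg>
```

; Generated by LaserGRBL
G21
G90
G0 X80.605 Y36.618
M4 S317
G01 X81.677 Y43.812 F2562
G01 X97.358 Y48.128 F2562
G01 X127.650 Y49.568 F2562
M5
G0 X79.430 Y133.042
M4 S645
G01 X70.052 Y149.285 F1667
G01 X51.296 Y149.285 F1667
G01 X41.918 Y133.042 F1667
G01 X51.296 Y116.799 F1667
G01 X70.052 Y116.799 F1667
G01 X79.430 Y133.042 F1667
M5
G0 X130.470 Y5.428
M4 S317
G01 X17.357 Y6.185 F2562
G01 X120.448 Y208.629 F2562
M5
G0 X116.067 Y53.371
M4 S317
G01 X9.115 Y168.503 F2562
G01 X97.245 Y205.895 F2562
G01 X116.067 Y53.371 F2562
M5
G0 X99.847 Y63.273
M4 S645
G01 X34.438 Y157.317 F1667
G01 X102.753 Y28.156 F1667
G01 X15.630 Y7.753 F1667
G01 X10.901 Y55.502 F1667
G01 X99.847 Y63.273 F1667
M5
G0 X105.535 Y227.885
M4 S317
G01 X42.542 Y192.757 F2562
G01 X22.557 Y63.037 F2562
G01 X105.535 Y227.885 F2562
M5
G0 X0.000 Y0.000

Since the viewBox matches the mm dimensions, user units are millimetres directly. The only transform is the Y-flip y_m = 261.887 − y_svg.

Shape 1 is a quadratic bezier drawn with `<path>`. Its stroke #ff00ff means engrave at S317, F2562. After flipping Y the toolpath is (80.605,36.618) → (81.677,43.812) → (97.358,48.128) → (127.650,49.568).

Shape 2 is a circle drawn with `<circle>`. Its stroke #ff0000 means score at S645, F1667. After flipping Y the toolpath is (79.430,133.042) → (70.052,149.285) → (51.296,149.285) → (41.918,133.042) → (51.296,116.799) → (70.052,116.799) → (79.430,133.042), returning to the start.

Shape 3 is a open polyline drawn with `<path>`. Its stroke #ff00ff means engrave at S317, F2562. After flipping Y the toolpath is (130.470,5.428) → (17.357,6.185) → (120.448,208.629).

Shape 4 is a closed polygon drawn with `<path>`. Its stroke #ff00ff means engrave at S317, F2562. After flipping Y the toolpath is (116.067,53.371) → (9.115,168.503) → (97.245,205.895) → (116.067,53.371), returning to the start.

Shape 5 is a closed polygon drawn with `<path>`. Its stroke #ff0000 means score at S645, F1667. After flipping Y the toolpath is (99.847,63.273) → (34.438,157.317) → (102.753,28.156) → (15.630,7.753) → (10.901,55.502) → (99.847,63.273), returning to the start.

Shape 6 is a closed polygon drawn with `<path>`. Its stroke #ff00ff means engrave at S317, F2562. After flipping Y the toolpath is (105.535,227.885) → (42.542,192.757) → (22.557,63.037) → (105.535,227.885), returning to the start.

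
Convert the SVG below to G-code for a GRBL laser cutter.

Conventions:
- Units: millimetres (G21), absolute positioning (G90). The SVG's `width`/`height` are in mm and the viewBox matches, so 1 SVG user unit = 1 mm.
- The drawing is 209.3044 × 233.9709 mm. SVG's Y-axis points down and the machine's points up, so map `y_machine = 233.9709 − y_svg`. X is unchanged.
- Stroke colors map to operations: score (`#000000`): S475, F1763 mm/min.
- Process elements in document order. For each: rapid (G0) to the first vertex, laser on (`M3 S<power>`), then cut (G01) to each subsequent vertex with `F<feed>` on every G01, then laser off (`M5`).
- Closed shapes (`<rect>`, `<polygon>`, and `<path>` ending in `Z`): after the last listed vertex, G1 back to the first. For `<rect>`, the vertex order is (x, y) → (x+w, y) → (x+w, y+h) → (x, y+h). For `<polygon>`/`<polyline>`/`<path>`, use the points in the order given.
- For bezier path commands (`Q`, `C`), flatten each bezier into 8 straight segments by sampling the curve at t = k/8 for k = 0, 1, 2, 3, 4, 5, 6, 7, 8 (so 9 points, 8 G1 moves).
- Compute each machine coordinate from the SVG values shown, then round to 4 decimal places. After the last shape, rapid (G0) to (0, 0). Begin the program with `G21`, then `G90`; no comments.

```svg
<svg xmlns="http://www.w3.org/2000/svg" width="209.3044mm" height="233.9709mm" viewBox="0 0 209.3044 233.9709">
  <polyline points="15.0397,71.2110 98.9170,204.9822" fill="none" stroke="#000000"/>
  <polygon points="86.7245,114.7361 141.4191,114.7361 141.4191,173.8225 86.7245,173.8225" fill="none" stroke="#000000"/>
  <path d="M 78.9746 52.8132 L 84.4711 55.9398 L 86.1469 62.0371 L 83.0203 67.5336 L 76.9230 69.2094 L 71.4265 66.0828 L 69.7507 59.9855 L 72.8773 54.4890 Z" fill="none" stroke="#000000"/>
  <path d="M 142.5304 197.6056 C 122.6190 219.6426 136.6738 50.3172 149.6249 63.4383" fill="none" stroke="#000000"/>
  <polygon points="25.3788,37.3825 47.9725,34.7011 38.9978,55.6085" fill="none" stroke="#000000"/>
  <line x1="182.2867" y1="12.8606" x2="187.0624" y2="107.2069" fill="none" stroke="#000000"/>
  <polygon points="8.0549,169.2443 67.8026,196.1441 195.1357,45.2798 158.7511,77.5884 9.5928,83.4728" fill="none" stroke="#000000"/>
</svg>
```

viewBox `0 0 209.3044 233.9709` with mm width/height → 1 unit = 1 mm. Flip: y_m = 233.9709 − y_svg.

**Shape 1** — `<polyline>` line segment, stroke `#000000` → score (S475, F1763). Machine vertices: (15.0397,162.7599) → (98.9170,28.9887). Open path.

**Shape 2** — `<polygon>` rectangle, stroke `#000000` → score (S475, F1763). Machine vertices: (86.7245,119.2348) → (141.4191,119.2348) → (141.4191,60.1484) → (86.7245,60.1484) → (86.7245,119.2348). Closed: final G1 returns to the first vertex.

**Shape 3** — `<path>` regular polygon, stroke `#000000` → score (S475, F1763). Machine vertices: (78.9746,181.1577) → (84.4711,178.0311) → (86.1469,171.9338) → (83.0203,166.4373) → (76.9230,164.7615) → (71.4265,167.8881) → (69.7507,173.9854) → (72.8773,179.4819) → (78.9746,181.1577). Closed: final G1 returns to the first vertex.

**Shape 4** — `<path>` cubic bezier, stroke `#000000` → score (S475, F1763). Control points (SVG): P0=(142.5304,197.6056), P1=(122.6190,219.6426), P2=(136.6738,50.3172), P3=(149.6249,63.4383); sampled at t=k/8. Machine vertices: (142.5304,36.3653) → (136.5873,36.3414) → (133.4175,49.8772) → (132.6102,72.5921) → (133.7542,100.1055) → (136.4387,128.0368) → (140.2526,152.0055) → (144.7850,167.6309) → (149.6249,170.5326). Open path.

**Shape 5** — `<polygon>` regular polygon, stroke `#000000` → score (S475, F1763). Machine vertices: (25.3788,196.5884) → (47.9725,199.2698) → (38.9978,178.3624) → (25.3788,196.5884). Closed: final G1 returns to the first vertex.

**Shape 6** — `<line>` line segment, stroke `#000000` → score (S475, F1763). Machine vertices: (182.2867,221.1103) → (187.0624,126.7640). Open path.

**Shape 7** — `<polygon>` closed polygon, stroke `#000000` → score (S475, F1763). Machine vertices: (8.0549,64.7266) → (67.8026,37.8268) → (195.1357,188.6911) → (158.7511,156.3825) → (9.5928,150.4981) → (8.0549,64.7266). Closed: final G1 returns to the first vertex.

G21
G90
G0 X15.0397 Y162.7599
M3 S475
G01 X98.9170 Y28.9887 F1763
M5
G0 X86.7245 Y119.2348
M3 S475
G01 X141.4191 Y119.2348 F1763
G01 X141.4191 Y60.1484 F1763
G01 X86.7245 Y60.1484 F1763
G01 X86.7245 Y119.2348 F1763
M5
G0 X78.9746 Y181.1577
M3 S475
G01 X84.4711 Y178.0311 F1763
G01 X86.1469 Y171.9338 F1763
G01 X83.0203 Y166.4373 F1763
G01 X76.9230 Y164.7615 F1763
G01 X71.4265 Y167.8881 F1763
G01 X69.7507 Y173.9854 F1763
G01 X72.8773 Y179.4819 F1763
G01 X78.9746 Y181.1577 F1763
M5
G0 X142.5304 Y36.3653
M3 S475
G01 X136.5873 Y36.3414 F1763
G01 X133.4175 Y49.8772 F1763
G01 X132.6102 Y72.5921 F1763
G01 X133.7542 Y100.1055 F1763
G01 X136.4387 Y128.0368 F1763
G01 X140.2526 Y152.0055 F1763
G01 X144.7850 Y167.6309 F1763
G01 X149.6249 Y170.5326 F1763
M5
G0 X25.3788 Y196.5884
M3 S475
G01 X47.9725 Y199.2698 F1763
G01 X38.9978 Y178.3624 F1763
G01 X25.3788 Y196.5884 F1763
M5
G0 X182.2867 Y221.1103
M3 S475
G01 X187.0624 Y126.7640 F1763
M5
G0 X8.0549 Y64.7266
M3 S475
G01 X67.8026 Y37.8268 F1763
G01 X195.1357 Y188.6911 F1763
G01 X158.7511 Y156.3825 F1763
G01 X9.5928 Y150.4981 F1763
G01 X8.0549 Y64.7266 F1763
M5
G0 X0.0000 Y0.0000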